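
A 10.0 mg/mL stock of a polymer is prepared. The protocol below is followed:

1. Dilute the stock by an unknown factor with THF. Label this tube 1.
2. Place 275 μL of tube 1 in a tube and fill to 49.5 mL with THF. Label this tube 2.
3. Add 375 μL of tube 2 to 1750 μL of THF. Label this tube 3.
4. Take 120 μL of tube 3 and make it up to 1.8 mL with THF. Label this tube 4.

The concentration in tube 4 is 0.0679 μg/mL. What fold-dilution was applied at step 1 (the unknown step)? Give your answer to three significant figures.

Step 1: unknown factor x
Step 2: 275 μL brought to 49.5 mL → factor 49500/275 = 180
Step 3: 375 μL + 1750 μL = 2125 μL total → factor 2125/375 = 5.6667
Step 4: 120 μL brought to 1.8 mL → factor 1800/120 = 15
Product of known-step factors = 15300
Overall factor = 10.0 mg/mL / (0.0679 μg/mL) = 1.4728 × 10^5
x = 1.4728 × 10^5 / 15300 = 9.63

9.63-fold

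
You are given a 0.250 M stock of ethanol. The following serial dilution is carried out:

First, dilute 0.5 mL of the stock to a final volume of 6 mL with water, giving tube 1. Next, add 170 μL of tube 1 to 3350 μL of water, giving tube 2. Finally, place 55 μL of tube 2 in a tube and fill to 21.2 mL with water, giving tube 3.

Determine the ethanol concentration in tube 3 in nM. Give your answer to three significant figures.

Step 1: 0.5 mL brought to 6 mL → factor 6/0.5 = 12
Step 2: 170 μL + 3350 μL = 3520 μL total → factor 3520/170 = 20.706
Step 3: 55 μL brought to 21.2 mL → factor 21200/55 = 385.45
Overall dilution factor = 12 × 20.706 × 385.45 = 95774
Final = 0.250 M / 95774 = 2.610 × 10^-6 M = 2.61 × 10^3 nM

2.61 × 10^3 nM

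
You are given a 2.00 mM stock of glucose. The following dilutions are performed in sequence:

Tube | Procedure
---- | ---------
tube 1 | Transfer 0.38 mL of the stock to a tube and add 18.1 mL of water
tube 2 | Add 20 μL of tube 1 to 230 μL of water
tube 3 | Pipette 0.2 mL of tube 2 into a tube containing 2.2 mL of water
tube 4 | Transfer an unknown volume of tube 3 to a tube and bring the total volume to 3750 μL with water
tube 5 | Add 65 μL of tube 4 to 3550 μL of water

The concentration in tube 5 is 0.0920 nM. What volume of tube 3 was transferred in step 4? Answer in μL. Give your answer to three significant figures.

Step 1: 0.38 mL + 18.1 mL = 18.48 mL total → factor 18.48/0.38 = 48.632
Step 2: 20 μL + 230 μL = 250 μL total → factor 250/20 = 12.5
Step 3: 0.2 mL + 2.2 mL = 2.4 mL total → factor 2.4/0.2 = 12
Step 4: v brought to 3750 μL → factor = 3750 μL/v
Step 5: 65 μL + 3550 μL = 3615 μL total → factor 3615/65 = 55.615
Product of known-step factors = 4.057 × 10^5
Overall factor = 2.00 mM / (0.0920 nM) = 2.1739 × 10^7
Step-4 factor = 2.1739 × 10^7 / 4.057 × 10^5 = 53.584
v = 3750 μL / 53.584 = 70.0 μL

70.0 μL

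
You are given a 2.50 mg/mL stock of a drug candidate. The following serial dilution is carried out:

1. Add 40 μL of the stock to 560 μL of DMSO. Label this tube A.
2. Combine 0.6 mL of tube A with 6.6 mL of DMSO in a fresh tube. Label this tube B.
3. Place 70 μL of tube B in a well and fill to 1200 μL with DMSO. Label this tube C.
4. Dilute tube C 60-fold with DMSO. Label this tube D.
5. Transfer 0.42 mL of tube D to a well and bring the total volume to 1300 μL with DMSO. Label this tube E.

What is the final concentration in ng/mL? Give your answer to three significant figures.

Step 1: 40 μL + 560 μL = 600 μL total → factor 600/40 = 15
Step 2: 0.6 mL + 6.6 mL = 7.2 mL total → factor 7.2/0.6 = 12
Step 3: 70 μL brought to 1200 μL → factor 1200/70 = 17.143
Step 4: 60-fold → factor 60
Step 5: 0.42 mL brought to 1300 μL → factor 1.3/0.42 = 3.0952
Overall dilution factor = 15 × 12 × 17.143 × 60 × 3.0952 = 5.7306 × 10^5
Final = 2.50 mg/mL / 5.7306 × 10^5 = 4.363 × 10^-6 mg/mL = 4.36 ng/mL

4.36 ng/mL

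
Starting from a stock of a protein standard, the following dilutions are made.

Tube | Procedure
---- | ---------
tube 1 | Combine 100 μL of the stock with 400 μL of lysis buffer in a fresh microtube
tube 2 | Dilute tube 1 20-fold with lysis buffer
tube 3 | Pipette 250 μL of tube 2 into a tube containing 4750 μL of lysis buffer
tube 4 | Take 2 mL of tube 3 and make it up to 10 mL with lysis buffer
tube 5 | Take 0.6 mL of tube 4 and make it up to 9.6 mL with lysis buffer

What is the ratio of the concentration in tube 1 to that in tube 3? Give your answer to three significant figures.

400

Step 1: 100 μL + 400 μL = 500 μL total → factor 500/100 = 5
Step 2: 20-fold → factor 20
Step 3: 250 μL + 4750 μL = 5000 μL total → factor 5000/250 = 20
Dilution factor to tube 1 = 5; to tube 3 = 2000
[tube 1]/[tube 3] = (factor to tube 3)/(factor to tube 1) = 2000/5 = 400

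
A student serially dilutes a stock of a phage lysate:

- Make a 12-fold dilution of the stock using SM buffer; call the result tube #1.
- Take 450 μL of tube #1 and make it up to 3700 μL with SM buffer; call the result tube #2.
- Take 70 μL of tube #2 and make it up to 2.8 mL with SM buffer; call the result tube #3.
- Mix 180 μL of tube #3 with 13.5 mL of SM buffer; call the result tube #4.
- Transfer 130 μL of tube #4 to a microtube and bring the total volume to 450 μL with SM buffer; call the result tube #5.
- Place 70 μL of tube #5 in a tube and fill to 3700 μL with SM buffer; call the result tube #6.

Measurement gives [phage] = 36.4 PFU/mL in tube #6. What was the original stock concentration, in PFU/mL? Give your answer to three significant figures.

2.00 × 10^9 PFU/mL

Step 1: 12-fold → factor 12
Step 2: 450 μL brought to 3700 μL → factor 3700/450 = 8.2222
Step 3: 70 μL brought to 2.8 mL → factor 2800/70 = 40
Step 4: 180 μL + 13.5 mL = 13680 μL total → factor 13680/180 = 76
Step 5: 130 μL brought to 450 μL → factor 450/130 = 3.4615
Step 6: 70 μL brought to 3700 μL → factor 3700/70 = 52.857
Overall dilution factor = 12 × 8.2222 × 40 × 76 × 3.4615 × 52.857 = 5.488 × 10^7
Stock = 36.4 PFU/mL × 5.488 × 10^7 = 2.00 × 10^9 PFU/mL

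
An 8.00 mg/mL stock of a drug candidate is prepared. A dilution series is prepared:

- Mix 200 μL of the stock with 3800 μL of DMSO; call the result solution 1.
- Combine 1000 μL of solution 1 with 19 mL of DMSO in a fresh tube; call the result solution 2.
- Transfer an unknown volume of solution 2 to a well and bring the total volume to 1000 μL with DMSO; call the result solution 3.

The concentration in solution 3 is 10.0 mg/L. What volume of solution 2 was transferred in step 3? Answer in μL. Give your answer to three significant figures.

Step 1: 200 μL + 3800 μL = 4000 μL total → factor 4000/200 = 20
Step 2: 1000 μL + 19 mL = 20000 μL total → factor 20000/1000 = 20
Step 3: v brought to 1000 μL → factor = 1000 μL/v
Product of known-step factors = 400
Overall factor = 8.00 mg/mL / (10.0 mg/L) = 800
Step-3 factor = 800 / 400 = 2
v = 1000 μL / 2 = 500 μL

500 μL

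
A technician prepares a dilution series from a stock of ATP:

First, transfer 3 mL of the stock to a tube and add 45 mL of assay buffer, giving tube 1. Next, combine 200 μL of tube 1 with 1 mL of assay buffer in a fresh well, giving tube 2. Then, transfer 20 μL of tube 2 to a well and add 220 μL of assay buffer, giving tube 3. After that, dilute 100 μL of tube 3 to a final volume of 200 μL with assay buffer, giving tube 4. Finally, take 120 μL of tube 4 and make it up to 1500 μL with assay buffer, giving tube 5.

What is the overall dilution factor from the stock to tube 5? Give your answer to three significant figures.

2.88 × 10^4

Step 1: 3 mL + 45 mL = 48 mL total → factor 48/3 = 16
Step 2: 200 μL + 1 mL = 1200 μL total → factor 1200/200 = 6
Step 3: 20 μL + 220 μL = 240 μL total → factor 240/20 = 12
Step 4: 100 μL brought to 200 μL → factor 200/100 = 2
Step 5: 120 μL brought to 1500 μL → factor 1500/120 = 12.5
Overall dilution factor = 16 × 6 × 12 × 2 × 12.5 = 28800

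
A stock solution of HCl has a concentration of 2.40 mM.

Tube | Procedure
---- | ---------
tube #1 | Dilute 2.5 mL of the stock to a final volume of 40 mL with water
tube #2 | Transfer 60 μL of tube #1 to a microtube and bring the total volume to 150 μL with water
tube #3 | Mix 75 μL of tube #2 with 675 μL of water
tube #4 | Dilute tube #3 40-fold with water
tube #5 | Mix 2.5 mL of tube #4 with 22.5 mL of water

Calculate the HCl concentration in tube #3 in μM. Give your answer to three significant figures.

6.00 μM

Step 1: 2.5 mL brought to 40 mL → factor 40/2.5 = 16
Step 2: 60 μL brought to 150 μL → factor 150/60 = 2.5
Step 3: 75 μL + 675 μL = 750 μL total → factor 750/75 = 10
Dilution factor through tube #3 = 16 × 2.5 × 10 = 400
[tube #3] = 2.40 mM / 400 = 0.006000 mM = 6.00 μM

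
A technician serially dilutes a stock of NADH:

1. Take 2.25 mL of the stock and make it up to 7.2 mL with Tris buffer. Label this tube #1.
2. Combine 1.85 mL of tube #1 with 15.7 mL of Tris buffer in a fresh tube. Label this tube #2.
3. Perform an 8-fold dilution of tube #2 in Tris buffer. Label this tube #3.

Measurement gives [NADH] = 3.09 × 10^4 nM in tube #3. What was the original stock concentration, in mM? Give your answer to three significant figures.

Step 1: 2.25 mL brought to 7.2 mL → factor 7.2/2.25 = 3.2
Step 2: 1.85 mL + 15.7 mL = 17.55 mL total → factor 17.55/1.85 = 9.4865
Step 3: 8-fold → factor 8
Overall dilution factor = 3.2 × 9.4865 × 8 = 242.85
Stock = 3.09 × 10^4 nM × 242.85 = 7.504 × 10^6 nM = 7.50 mM

7.50 mM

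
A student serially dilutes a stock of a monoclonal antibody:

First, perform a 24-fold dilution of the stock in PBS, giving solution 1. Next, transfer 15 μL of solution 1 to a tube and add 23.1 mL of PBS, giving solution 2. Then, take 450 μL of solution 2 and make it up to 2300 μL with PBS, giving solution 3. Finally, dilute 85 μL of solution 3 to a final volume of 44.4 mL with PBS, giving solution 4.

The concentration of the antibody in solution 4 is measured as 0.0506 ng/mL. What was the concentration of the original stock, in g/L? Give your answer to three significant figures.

5.00 g/L

Step 1: 24-fold → factor 24
Step 2: 15 μL + 23.1 mL = 23115 μL total → factor 23115/15 = 1541
Step 3: 450 μL brought to 2300 μL → factor 2300/450 = 5.1111
Step 4: 85 μL brought to 44.4 mL → factor 44400/85 = 522.35
Overall dilution factor = 24 × 1541 × 5.1111 × 522.35 = 9.874 × 10^7
Stock = 0.0506 ng/mL × 9.874 × 10^7 = 4.996 × 10^6 ng/mL = 5.00 g/L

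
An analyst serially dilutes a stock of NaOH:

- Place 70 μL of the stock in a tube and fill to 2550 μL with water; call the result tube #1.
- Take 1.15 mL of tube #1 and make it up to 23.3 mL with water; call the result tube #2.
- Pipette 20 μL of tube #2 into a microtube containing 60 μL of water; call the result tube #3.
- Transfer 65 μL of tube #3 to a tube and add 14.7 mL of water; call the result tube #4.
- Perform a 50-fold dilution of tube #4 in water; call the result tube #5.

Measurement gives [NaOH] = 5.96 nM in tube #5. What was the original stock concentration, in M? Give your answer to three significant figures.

Step 1: 70 μL brought to 2550 μL → factor 2550/70 = 36.429
Step 2: 1.15 mL brought to 23.3 mL → factor 23.3/1.15 = 20.261
Step 3: 20 μL + 60 μL = 80 μL total → factor 80/20 = 4
Step 4: 65 μL + 14.7 mL = 14765 μL total → factor 14765/65 = 227.15
Step 5: 50-fold → factor 50
Overall dilution factor = 36.429 × 20.261 × 4 × 227.15 × 50 = 3.3531 × 10^7
Stock = 5.96 nM × 3.3531 × 10^7 = 1.998 × 10^8 nM = 0.200 M

0.200 M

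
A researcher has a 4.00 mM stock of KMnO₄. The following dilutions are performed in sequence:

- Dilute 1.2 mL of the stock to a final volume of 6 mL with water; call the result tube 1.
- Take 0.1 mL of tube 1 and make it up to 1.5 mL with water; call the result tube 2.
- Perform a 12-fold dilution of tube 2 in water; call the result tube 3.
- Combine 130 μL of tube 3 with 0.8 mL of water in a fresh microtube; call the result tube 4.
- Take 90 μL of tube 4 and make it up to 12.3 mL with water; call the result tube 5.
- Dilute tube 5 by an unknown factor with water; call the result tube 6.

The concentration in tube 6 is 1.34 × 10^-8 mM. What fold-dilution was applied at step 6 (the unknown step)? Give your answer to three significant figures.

Step 1: 1.2 mL brought to 6 mL → factor 6/1.2 = 5
Step 2: 0.1 mL brought to 1.5 mL → factor 1.5/0.1 = 15
Step 3: 12-fold → factor 12
Step 4: 130 μL + 0.8 mL = 930 μL total → factor 930/130 = 7.1538
Step 5: 90 μL brought to 12.3 mL → factor 12300/90 = 136.67
Step 6: unknown factor x
Product of known-step factors = 8.7992 × 10^5
Overall factor = 4.00 mM / (1.34 × 10^-8 mM) = 2.9851 × 10^8
x = 2.9851 × 10^8 / 8.7992 × 10^5 = 339

339-fold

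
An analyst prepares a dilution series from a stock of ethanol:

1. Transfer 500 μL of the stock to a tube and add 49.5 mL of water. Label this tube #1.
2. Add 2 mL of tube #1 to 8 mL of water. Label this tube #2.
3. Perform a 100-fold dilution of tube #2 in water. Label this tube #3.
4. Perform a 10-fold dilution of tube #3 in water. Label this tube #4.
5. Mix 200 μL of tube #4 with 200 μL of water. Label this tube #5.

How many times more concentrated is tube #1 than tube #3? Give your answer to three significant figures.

500

Step 1: 500 μL + 49.5 mL = 50000 μL total → factor 50000/500 = 100
Step 2: 2 mL + 8 mL = 10 mL total → factor 10/2 = 5
Step 3: 100-fold → factor 100
Dilution factor to tube #1 = 100; to tube #3 = 50000
[tube #1]/[tube #3] = (factor to tube #3)/(factor to tube #1) = 50000/100 = 500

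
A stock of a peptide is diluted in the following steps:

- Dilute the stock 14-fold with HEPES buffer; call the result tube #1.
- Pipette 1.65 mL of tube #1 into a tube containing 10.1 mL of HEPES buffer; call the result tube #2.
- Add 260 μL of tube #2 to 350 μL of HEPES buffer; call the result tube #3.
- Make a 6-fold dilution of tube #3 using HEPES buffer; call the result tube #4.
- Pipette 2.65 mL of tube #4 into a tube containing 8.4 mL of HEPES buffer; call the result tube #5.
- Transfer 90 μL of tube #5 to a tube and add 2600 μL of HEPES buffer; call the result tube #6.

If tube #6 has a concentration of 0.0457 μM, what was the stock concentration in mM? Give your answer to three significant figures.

Step 1: 14-fold → factor 14
Step 2: 1.65 mL + 10.1 mL = 11.75 mL total → factor 11.75/1.65 = 7.1212
Step 3: 260 μL + 350 μL = 610 μL total → factor 610/260 = 2.3462
Step 4: 6-fold → factor 6
Step 5: 2.65 mL + 8.4 mL = 11.05 mL total → factor 11.05/2.65 = 4.1698
Step 6: 90 μL + 2600 μL = 2690 μL total → factor 2690/90 = 29.889
Overall dilution factor = 14 × 7.1212 × 2.3462 × 6 × 4.1698 × 29.889 = 1.7491 × 10^5
Stock = 0.0457 μM × 1.7491 × 10^5 = 7993 μM = 7.99 mM

7.99 mM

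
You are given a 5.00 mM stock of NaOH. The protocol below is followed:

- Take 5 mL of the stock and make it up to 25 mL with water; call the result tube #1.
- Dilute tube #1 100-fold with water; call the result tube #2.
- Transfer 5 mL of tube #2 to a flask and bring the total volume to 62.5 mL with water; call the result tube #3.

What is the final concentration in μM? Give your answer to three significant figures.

Step 1: 5 mL brought to 25 mL → factor 25/5 = 5
Step 2: 100-fold → factor 100
Step 3: 5 mL brought to 62.5 mL → factor 62.5/5 = 12.5
Overall dilution factor = 5 × 100 × 12.5 = 6250
Final = 5.00 mM / 6250 = 0.0008000 mM = 0.800 μM

0.800 μM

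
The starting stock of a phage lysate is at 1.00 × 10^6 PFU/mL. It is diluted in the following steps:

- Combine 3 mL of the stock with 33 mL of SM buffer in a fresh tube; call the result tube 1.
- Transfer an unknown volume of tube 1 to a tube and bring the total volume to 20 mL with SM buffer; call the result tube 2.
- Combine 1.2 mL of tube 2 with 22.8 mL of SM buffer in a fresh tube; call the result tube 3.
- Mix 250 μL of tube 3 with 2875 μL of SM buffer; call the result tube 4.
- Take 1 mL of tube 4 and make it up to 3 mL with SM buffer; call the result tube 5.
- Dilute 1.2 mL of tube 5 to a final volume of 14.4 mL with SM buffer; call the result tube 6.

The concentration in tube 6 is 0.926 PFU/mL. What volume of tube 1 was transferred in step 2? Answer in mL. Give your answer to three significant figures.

Step 1: 3 mL + 33 mL = 36 mL total → factor 36/3 = 12
Step 2: v brought to 20 mL → factor = 20 mL/v
Step 3: 1.2 mL + 22.8 mL = 24 mL total → factor 24/1.2 = 20
Step 4: 250 μL + 2875 μL = 3125 μL total → factor 3125/250 = 12.5
Step 5: 1 mL brought to 3 mL → factor 3/1 = 3
Step 6: 1.2 mL brought to 14.4 mL → factor 14.4/1.2 = 12
Product of known-step factors = 1.08 × 10^5
Overall factor = 1.00 × 10^6 PFU/mL / (0.926 PFU/mL) = 1.0799 × 10^6
Step-2 factor = 1.0799 × 10^6 / 1.08 × 10^5 = 9.9992
v = 20 mL / 9.9992 = 2.00 mL

2.00 mL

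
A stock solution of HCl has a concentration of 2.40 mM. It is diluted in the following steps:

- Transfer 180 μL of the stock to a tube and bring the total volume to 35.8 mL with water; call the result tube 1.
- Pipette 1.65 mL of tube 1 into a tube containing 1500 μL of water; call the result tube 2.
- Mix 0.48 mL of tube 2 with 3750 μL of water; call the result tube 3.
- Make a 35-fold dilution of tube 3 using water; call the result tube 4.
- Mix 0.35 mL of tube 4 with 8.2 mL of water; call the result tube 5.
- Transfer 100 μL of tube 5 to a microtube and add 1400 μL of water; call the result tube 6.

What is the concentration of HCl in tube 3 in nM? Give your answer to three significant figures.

Step 1: 180 μL brought to 35.8 mL → factor 35800/180 = 198.89
Step 2: 1.65 mL + 1500 μL = 3.15 mL total → factor 3.15/1.65 = 1.9091
Step 3: 0.48 mL + 3750 μL = 4.23 mL total → factor 4.23/0.48 = 8.8125
Dilution factor through tube 3 = 198.89 × 1.9091 × 8.8125 = 3346.1
[tube 3] = 2.40 mM / 3346.1 = 0.0007173 mM = 717 nM

717 nM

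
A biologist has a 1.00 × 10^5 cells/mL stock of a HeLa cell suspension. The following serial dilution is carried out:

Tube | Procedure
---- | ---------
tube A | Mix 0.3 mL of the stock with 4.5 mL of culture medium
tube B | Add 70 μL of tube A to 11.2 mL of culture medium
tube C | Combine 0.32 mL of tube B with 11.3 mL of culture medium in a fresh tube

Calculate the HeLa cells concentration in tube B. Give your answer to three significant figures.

Step 1: 0.3 mL + 4.5 mL = 4.8 mL total → factor 4.8/0.3 = 16
Step 2: 70 μL + 11.2 mL = 11270 μL total → factor 11270/70 = 161
Dilution factor through tube B = 16 × 161 = 2576
[tube B] = 1.00 × 10^5 cells/mL / 2576 = 38.8 cells/mL

38.8 cells/mL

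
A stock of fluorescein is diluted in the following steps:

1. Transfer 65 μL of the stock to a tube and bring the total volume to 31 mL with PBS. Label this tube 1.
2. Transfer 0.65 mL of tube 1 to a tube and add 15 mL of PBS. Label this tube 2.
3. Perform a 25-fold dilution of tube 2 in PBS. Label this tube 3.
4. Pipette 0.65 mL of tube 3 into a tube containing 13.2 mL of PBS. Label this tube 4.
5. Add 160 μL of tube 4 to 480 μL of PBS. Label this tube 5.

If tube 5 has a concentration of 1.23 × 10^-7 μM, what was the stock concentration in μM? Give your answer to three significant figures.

3.01 μM

Step 1: 65 μL brought to 31 mL → factor 31000/65 = 476.92
Step 2: 0.65 mL + 15 mL = 15.65 mL total → factor 15.65/0.65 = 24.077
Step 3: 25-fold → factor 25
Step 4: 0.65 mL + 13.2 mL = 13.85 mL total → factor 13.85/0.65 = 21.308
Step 5: 160 μL + 480 μL = 640 μL total → factor 640/160 = 4
Overall dilution factor = 476.92 × 24.077 × 25 × 21.308 × 4 = 2.4467 × 10^7
Stock = 1.23 × 10^-7 μM × 2.4467 × 10^7 = 3.01 μM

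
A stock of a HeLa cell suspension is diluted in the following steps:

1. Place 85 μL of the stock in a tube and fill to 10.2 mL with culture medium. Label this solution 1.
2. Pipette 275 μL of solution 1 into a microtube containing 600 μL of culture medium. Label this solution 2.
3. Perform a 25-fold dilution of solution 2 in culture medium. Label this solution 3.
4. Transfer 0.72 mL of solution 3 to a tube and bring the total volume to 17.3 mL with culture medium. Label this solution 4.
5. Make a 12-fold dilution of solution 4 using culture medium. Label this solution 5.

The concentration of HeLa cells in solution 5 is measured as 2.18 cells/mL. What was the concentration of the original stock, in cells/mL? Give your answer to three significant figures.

Step 1: 85 μL brought to 10.2 mL → factor 10200/85 = 120
Step 2: 275 μL + 600 μL = 875 μL total → factor 875/275 = 3.1818
Step 3: 25-fold → factor 25
Step 4: 0.72 mL brought to 17.3 mL → factor 17.3/0.72 = 24.028
Step 5: 12-fold → factor 12
Overall dilution factor = 120 × 3.1818 × 25 × 24.028 × 12 = 2.7523 × 10^6
Stock = 2.18 cells/mL × 2.7523 × 10^6 = 6.00 × 10^6 cells/mL

6.00 × 10^6 cells/mL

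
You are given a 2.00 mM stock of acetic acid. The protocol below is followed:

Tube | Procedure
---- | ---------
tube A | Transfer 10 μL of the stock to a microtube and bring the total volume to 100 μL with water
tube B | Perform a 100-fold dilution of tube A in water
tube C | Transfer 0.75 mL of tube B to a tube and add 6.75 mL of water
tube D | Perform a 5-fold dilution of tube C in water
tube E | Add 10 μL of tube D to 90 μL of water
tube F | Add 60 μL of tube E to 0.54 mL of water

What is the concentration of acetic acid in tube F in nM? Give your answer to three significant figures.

0.400 nM

Step 1: 10 μL brought to 100 μL → factor 100/10 = 10
Step 2: 100-fold → factor 100
Step 3: 0.75 mL + 6.75 mL = 7.5 mL total → factor 7.5/0.75 = 10
Step 4: 5-fold → factor 5
Step 5: 10 μL + 90 μL = 100 μL total → factor 100/10 = 10
Step 6: 60 μL + 0.54 mL = 600 μL total → factor 600/60 = 10
Overall dilution factor = 10 × 100 × 10 × 5 × 10 × 10 = 5 × 10^6
Final = 2.00 mM / 5 × 10^6 = 4.000 × 10^-7 mM = 0.400 nM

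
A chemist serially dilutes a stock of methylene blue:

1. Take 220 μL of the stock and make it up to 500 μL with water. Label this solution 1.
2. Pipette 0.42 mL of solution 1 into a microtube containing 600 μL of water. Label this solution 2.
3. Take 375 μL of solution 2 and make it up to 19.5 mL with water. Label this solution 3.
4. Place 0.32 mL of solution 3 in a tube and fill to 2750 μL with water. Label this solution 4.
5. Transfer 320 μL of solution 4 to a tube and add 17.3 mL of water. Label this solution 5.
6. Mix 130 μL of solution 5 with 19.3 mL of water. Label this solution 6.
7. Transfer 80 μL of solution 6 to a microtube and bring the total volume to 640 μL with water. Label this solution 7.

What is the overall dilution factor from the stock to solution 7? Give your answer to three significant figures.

Step 1: 220 μL brought to 500 μL → factor 500/220 = 2.2727
Step 2: 0.42 mL + 600 μL = 1.02 mL total → factor 1.02/0.42 = 2.4286
Step 3: 375 μL brought to 19.5 mL → factor 19500/375 = 52
Step 4: 0.32 mL brought to 2750 μL → factor 2.75/0.32 = 8.5938
Step 5: 320 μL + 17.3 mL = 17620 μL total → factor 17620/320 = 55.062
Step 6: 130 μL + 19.3 mL = 19430 μL total → factor 19430/130 = 149.46
Step 7: 80 μL brought to 640 μL → factor 640/80 = 8
Overall dilution factor = 2.2727 × 2.4286 × 52 × 8.5938 × 55.062 × 149.46 × 8 = 1.6239 × 10^8

1.62 × 10^8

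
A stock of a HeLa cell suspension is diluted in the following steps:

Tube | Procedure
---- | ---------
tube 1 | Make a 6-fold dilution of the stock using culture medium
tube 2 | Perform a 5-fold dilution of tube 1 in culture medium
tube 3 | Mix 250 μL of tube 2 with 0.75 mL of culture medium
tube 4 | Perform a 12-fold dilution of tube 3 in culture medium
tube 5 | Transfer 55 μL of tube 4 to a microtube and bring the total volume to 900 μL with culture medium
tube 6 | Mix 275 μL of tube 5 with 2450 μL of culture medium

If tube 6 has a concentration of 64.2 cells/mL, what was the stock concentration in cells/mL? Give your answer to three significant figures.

1.50 × 10^7 cells/mL

Step 1: 6-fold → factor 6
Step 2: 5-fold → factor 5
Step 3: 250 μL + 0.75 mL = 1000 μL total → factor 1000/250 = 4
Step 4: 12-fold → factor 12
Step 5: 55 μL brought to 900 μL → factor 900/55 = 16.364
Step 6: 275 μL + 2450 μL = 2725 μL total → factor 2725/275 = 9.9091
Overall dilution factor = 6 × 5 × 4 × 12 × 16.364 × 9.9091 = 2.3349 × 10^5
Stock = 64.2 cells/mL × 2.3349 × 10^5 = 1.50 × 10^7 cells/mL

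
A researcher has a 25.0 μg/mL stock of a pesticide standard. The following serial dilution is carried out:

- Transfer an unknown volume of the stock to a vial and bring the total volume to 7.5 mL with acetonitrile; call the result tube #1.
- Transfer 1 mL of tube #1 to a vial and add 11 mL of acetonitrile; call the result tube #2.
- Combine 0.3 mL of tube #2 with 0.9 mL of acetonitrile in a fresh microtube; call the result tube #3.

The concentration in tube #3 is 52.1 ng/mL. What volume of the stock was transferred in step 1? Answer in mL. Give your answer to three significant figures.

Step 1: v brought to 7.5 mL → factor = 7.5 mL/v
Step 2: 1 mL + 11 mL = 12 mL total → factor 12/1 = 12
Step 3: 0.3 mL + 0.9 mL = 1.2 mL total → factor 1.2/0.3 = 4
Product of known-step factors = 48
Overall factor = 25.0 μg/mL / (52.1 ng/mL) = 479.85
Step-1 factor = 479.85 / 48 = 9.9968
v = 7.5 mL / 9.9968 = 0.750 mL

0.750 mL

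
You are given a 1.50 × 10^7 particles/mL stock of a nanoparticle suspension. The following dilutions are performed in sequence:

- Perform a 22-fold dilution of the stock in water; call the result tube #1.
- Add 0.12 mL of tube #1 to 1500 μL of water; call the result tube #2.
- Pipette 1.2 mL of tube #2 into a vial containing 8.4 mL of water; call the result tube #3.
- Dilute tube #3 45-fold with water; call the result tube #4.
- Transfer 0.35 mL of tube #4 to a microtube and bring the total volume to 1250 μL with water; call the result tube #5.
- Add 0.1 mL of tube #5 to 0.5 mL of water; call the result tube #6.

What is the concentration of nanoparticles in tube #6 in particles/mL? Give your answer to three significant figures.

Step 1: 22-fold → factor 22
Step 2: 0.12 mL + 1500 μL = 1.62 mL total → factor 1.62/0.12 = 13.5
Step 3: 1.2 mL + 8.4 mL = 9.6 mL total → factor 9.6/1.2 = 8
Step 4: 45-fold → factor 45
Step 5: 0.35 mL brought to 1250 μL → factor 1.25/0.35 = 3.5714
Step 6: 0.1 mL + 0.5 mL = 0.6 mL total → factor 0.6/0.1 = 6
Overall dilution factor = 22 × 13.5 × 8 × 45 × 3.5714 × 6 = 2.2911 × 10^6
Final = 1.50 × 10^7 particles/mL / 2.2911 × 10^6 = 6.55 particles/mL

6.55 particles/mL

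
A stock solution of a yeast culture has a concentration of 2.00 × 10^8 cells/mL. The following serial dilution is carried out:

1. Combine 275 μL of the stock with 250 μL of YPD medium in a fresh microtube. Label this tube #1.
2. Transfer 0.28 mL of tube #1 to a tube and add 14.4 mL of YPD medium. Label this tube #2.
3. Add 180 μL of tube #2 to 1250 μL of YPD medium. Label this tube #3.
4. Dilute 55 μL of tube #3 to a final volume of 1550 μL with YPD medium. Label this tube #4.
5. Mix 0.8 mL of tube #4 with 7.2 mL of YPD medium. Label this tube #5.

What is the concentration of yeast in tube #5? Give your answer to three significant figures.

Step 1: 275 μL + 250 μL = 525 μL total → factor 525/275 = 1.9091
Step 2: 0.28 mL + 14.4 mL = 14.68 mL total → factor 14.68/0.28 = 52.429
Step 3: 180 μL + 1250 μL = 1430 μL total → factor 1430/180 = 7.9444
Step 4: 55 μL brought to 1550 μL → factor 1550/55 = 28.182
Step 5: 0.8 mL + 7.2 mL = 8 mL total → factor 8/0.8 = 10
Overall dilution factor = 1.9091 × 52.429 × 7.9444 × 28.182 × 10 = 2.2409 × 10^5
Final = 2.00 × 10^8 cells/mL / 2.2409 × 10^5 = 892 cells/mL

892 cells/mL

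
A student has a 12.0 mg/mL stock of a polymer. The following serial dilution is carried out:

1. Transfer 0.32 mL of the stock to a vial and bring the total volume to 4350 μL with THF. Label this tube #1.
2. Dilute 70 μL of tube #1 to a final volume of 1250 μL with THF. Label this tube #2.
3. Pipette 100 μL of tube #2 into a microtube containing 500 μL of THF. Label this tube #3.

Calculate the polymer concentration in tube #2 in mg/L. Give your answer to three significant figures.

Step 1: 0.32 mL brought to 4350 μL → factor 4.35/0.32 = 13.594
Step 2: 70 μL brought to 1250 μL → factor 1250/70 = 17.857
Dilution factor through tube #2 = 13.594 × 17.857 = 242.75
[tube #2] = 12.0 mg/mL / 242.75 = 0.04943 mg/mL = 49.4 mg/L

49.4 mg/L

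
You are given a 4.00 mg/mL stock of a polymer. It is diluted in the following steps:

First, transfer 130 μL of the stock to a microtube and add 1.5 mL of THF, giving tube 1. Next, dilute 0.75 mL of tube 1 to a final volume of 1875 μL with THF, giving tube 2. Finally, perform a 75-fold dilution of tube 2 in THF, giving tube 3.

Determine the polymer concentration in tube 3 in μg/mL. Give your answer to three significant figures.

Step 1: 130 μL + 1.5 mL = 1630 μL total → factor 1630/130 = 12.538
Step 2: 0.75 mL brought to 1875 μL → factor 1.875/0.75 = 2.5
Step 3: 75-fold → factor 75
Overall dilution factor = 12.538 × 2.5 × 75 = 2351
Final = 4.00 mg/mL / 2351 = 0.001701 mg/mL = 1.70 μg/mL

1.70 μg/mL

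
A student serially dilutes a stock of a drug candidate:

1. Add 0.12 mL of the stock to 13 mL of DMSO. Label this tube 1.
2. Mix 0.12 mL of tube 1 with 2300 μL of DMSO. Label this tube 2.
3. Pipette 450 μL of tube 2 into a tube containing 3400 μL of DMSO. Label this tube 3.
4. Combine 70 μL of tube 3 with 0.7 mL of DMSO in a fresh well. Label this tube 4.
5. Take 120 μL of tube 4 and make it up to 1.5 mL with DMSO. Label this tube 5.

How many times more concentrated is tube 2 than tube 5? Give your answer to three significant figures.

Step 1: 0.12 mL + 13 mL = 13.12 mL total → factor 13.12/0.12 = 109.33
Step 2: 0.12 mL + 2300 μL = 2.42 mL total → factor 2.42/0.12 = 20.167
Step 3: 450 μL + 3400 μL = 3850 μL total → factor 3850/450 = 8.5556
Step 4: 70 μL + 0.7 mL = 770 μL total → factor 770/70 = 11
Step 5: 120 μL brought to 1.5 mL → factor 1500/120 = 12.5
Dilution factor to tube 2 = 2204.9; to tube 5 = 2.5938 × 10^6
[tube 2]/[tube 5] = (factor to tube 5)/(factor to tube 2) = 2.5938 × 10^6/2204.9 = 1.18 × 10^3

1.18 × 10^3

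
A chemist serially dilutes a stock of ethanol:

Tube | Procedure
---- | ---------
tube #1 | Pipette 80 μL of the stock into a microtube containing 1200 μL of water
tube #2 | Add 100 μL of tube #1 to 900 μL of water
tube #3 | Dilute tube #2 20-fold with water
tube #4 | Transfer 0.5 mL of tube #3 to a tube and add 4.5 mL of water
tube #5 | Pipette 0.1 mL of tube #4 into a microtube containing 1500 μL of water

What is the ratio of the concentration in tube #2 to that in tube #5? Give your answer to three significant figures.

Step 1: 80 μL + 1200 μL = 1280 μL total → factor 1280/80 = 16
Step 2: 100 μL + 900 μL = 1000 μL total → factor 1000/100 = 10
Step 3: 20-fold → factor 20
Step 4: 0.5 mL + 4.5 mL = 5 mL total → factor 5/0.5 = 10
Step 5: 0.1 mL + 1500 μL = 1.6 mL total → factor 1.6/0.1 = 16
Dilution factor to tube #2 = 160; to tube #5 = 5.12 × 10^5
[tube #2]/[tube #5] = (factor to tube #5)/(factor to tube #2) = 5.12 × 10^5/160 = 3.20 × 10^3

3.20 × 10^3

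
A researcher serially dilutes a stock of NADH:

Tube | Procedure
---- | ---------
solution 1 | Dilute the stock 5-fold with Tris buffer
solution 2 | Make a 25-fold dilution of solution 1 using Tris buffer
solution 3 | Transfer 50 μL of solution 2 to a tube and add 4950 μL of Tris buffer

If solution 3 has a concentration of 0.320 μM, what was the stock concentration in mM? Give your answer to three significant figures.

Step 1: 5-fold → factor 5
Step 2: 25-fold → factor 25
Step 3: 50 μL + 4950 μL = 5000 μL total → factor 5000/50 = 100
Overall dilution factor = 5 × 25 × 100 = 12500
Stock = 0.320 μM × 12500 = 4000 μM = 4.00 mM

4.00 mM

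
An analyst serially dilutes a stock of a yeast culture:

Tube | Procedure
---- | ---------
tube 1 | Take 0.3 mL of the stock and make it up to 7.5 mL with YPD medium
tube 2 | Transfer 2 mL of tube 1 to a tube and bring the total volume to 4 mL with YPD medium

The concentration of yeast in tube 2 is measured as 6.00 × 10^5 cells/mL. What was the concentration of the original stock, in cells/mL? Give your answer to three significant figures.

Step 1: 0.3 mL brought to 7.5 mL → factor 7.5/0.3 = 25
Step 2: 2 mL brought to 4 mL → factor 4/2 = 2
Overall dilution factor = 25 × 2 = 50
Stock = 6.00 × 10^5 cells/mL × 50 = 3.00 × 10^7 cells/mL

3.00 × 10^7 cells/mL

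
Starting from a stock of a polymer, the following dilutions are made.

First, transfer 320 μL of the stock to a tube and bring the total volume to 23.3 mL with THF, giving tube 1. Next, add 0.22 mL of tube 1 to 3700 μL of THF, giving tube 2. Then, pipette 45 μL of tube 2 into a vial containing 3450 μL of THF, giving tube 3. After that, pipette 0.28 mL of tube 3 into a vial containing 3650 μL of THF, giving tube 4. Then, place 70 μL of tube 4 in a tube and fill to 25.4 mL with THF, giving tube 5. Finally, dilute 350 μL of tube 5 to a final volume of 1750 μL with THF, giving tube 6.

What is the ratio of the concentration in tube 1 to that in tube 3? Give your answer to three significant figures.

1.38 × 10^3

Step 1: 320 μL brought to 23.3 mL → factor 23300/320 = 72.812
Step 2: 0.22 mL + 3700 μL = 3.92 mL total → factor 3.92/0.22 = 17.818
Step 3: 45 μL + 3450 μL = 3495 μL total → factor 3495/45 = 77.667
Dilution factor to tube 1 = 72.812; to tube 3 = 1.0076 × 10^5
[tube 1]/[tube 3] = (factor to tube 3)/(factor to tube 1) = 1.0076 × 10^5/72.812 = 1.38 × 10^3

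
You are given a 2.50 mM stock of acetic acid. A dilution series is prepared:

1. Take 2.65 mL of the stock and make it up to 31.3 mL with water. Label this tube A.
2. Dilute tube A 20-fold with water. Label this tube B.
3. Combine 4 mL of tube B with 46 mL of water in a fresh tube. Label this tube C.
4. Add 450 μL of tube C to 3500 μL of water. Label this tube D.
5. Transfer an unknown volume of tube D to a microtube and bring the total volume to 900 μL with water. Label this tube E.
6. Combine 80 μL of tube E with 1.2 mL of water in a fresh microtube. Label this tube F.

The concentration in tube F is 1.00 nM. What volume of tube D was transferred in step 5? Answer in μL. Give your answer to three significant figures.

149 μL

Step 1: 2.65 mL brought to 31.3 mL → factor 31.3/2.65 = 11.811
Step 2: 20-fold → factor 20
Step 3: 4 mL + 46 mL = 50 mL total → factor 50/4 = 12.5
Step 4: 450 μL + 3500 μL = 3950 μL total → factor 3950/450 = 8.7778
Step 5: v brought to 900 μL → factor = 900 μL/v
Step 6: 80 μL + 1.2 mL = 1280 μL total → factor 1280/80 = 16
Product of known-step factors = 4.1471 × 10^5
Overall factor = 2.50 mM / (1.00 nM) = 2.5 × 10^6
Step-5 factor = 2.5 × 10^6 / 4.1471 × 10^5 = 6.0283
v = 900 μL / 6.0283 = 149 μL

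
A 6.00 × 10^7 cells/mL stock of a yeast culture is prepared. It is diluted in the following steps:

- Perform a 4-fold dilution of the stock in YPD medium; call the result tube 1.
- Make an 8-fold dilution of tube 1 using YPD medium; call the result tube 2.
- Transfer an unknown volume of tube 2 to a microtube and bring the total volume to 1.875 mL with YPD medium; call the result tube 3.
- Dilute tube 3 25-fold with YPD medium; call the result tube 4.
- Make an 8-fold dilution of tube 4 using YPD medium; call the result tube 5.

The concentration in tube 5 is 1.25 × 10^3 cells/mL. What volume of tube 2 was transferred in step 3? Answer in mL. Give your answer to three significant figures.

Step 1: 4-fold → factor 4
Step 2: 8-fold → factor 8
Step 3: v brought to 1.875 mL → factor = 1.875 mL/v
Step 4: 25-fold → factor 25
Step 5: 8-fold → factor 8
Product of known-step factors = 6400
Overall factor = 6.00 × 10^7 cells/mL / (1.25 × 10^3 cells/mL) = 48000
Step-3 factor = 48000 / 6400 = 7.5
v = 1.875 mL / 7.5 = 0.250 mL

0.250 mL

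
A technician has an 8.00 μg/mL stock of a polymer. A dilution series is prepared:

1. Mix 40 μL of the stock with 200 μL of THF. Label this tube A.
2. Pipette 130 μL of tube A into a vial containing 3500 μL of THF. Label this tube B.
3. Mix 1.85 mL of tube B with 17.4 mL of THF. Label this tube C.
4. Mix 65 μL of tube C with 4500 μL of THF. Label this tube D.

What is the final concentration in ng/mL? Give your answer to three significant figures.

0.0653 ng/mL

Step 1: 40 μL + 200 μL = 240 μL total → factor 240/40 = 6
Step 2: 130 μL + 3500 μL = 3630 μL total → factor 3630/130 = 27.923
Step 3: 1.85 mL + 17.4 mL = 19.25 mL total → factor 19.25/1.85 = 10.405
Step 4: 65 μL + 4500 μL = 4565 μL total → factor 4565/65 = 70.231
Overall dilution factor = 6 × 27.923 × 10.405 × 70.231 = 1.2243 × 10^5
Final = 8.00 μg/mL / 1.2243 × 10^5 = 6.534 × 10^-5 μg/mL = 0.0653 ng/mL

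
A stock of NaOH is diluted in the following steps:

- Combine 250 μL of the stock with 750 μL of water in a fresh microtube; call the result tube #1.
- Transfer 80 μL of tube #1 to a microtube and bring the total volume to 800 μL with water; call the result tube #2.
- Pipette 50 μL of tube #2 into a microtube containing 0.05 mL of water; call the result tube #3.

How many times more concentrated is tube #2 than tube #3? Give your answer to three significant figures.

2.00

Step 1: 250 μL + 750 μL = 1000 μL total → factor 1000/250 = 4
Step 2: 80 μL brought to 800 μL → factor 800/80 = 10
Step 3: 50 μL + 0.05 mL = 100 μL total → factor 100/50 = 2
Dilution factor to tube #2 = 40; to tube #3 = 80
[tube #2]/[tube #3] = (factor to tube #3)/(factor to tube #2) = 80/40 = 2.00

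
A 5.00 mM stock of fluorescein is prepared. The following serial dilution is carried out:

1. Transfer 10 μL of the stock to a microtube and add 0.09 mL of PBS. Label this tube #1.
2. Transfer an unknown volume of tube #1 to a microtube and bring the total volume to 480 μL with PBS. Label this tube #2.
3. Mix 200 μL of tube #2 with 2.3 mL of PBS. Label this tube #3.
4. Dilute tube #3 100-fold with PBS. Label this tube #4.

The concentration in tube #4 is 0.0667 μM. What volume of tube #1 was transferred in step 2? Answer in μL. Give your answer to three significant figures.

Step 1: 10 μL + 0.09 mL = 100 μL total → factor 100/10 = 10
Step 2: v brought to 480 μL → factor = 480 μL/v
Step 3: 200 μL + 2.3 mL = 2500 μL total → factor 2500/200 = 12.5
Step 4: 100-fold → factor 100
Product of known-step factors = 12500
Overall factor = 5.00 mM / (0.0667 μM) = 74963
Step-2 factor = 74963 / 12500 = 5.997
v = 480 μL / 5.997 = 80.0 μL

80.0 μL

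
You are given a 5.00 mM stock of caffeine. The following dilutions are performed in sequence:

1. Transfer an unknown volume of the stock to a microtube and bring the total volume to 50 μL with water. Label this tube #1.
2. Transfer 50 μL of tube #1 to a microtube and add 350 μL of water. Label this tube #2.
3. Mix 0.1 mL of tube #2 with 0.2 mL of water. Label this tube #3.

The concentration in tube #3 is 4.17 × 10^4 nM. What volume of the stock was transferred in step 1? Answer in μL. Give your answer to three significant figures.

Step 1: v brought to 50 μL → factor = 50 μL/v
Step 2: 50 μL + 350 μL = 400 μL total → factor 400/50 = 8
Step 3: 0.1 mL + 0.2 mL = 0.3 mL total → factor 0.3/0.1 = 3
Product of known-step factors = 24
Overall factor = 5.00 mM / (4.17 × 10^4 nM) = 119.9
Step-1 factor = 119.9 / 24 = 4.996
v = 50 μL / 4.996 = 10.0 μL

10.0 μL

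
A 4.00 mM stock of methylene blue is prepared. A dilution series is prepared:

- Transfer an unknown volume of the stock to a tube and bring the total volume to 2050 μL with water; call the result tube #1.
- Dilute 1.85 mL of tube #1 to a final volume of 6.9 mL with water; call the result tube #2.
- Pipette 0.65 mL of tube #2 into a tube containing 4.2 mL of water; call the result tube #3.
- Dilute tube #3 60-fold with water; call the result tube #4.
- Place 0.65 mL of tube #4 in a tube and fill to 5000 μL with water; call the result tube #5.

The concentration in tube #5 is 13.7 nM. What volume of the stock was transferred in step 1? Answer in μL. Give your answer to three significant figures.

90.2 μL

Step 1: v brought to 2050 μL → factor = 2050 μL/v
Step 2: 1.85 mL brought to 6.9 mL → factor 6.9/1.85 = 3.7297
Step 3: 0.65 mL + 4.2 mL = 4.85 mL total → factor 4.85/0.65 = 7.4615
Step 4: 60-fold → factor 60
Step 5: 0.65 mL brought to 5000 μL → factor 5/0.65 = 7.6923
Product of known-step factors = 12844
Overall factor = 4.00 mM / (13.7 nM) = 2.9197 × 10^5
Step-1 factor = 2.9197 × 10^5 / 12844 = 22.731
v = 2050 μL / 22.731 = 90.2 μL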